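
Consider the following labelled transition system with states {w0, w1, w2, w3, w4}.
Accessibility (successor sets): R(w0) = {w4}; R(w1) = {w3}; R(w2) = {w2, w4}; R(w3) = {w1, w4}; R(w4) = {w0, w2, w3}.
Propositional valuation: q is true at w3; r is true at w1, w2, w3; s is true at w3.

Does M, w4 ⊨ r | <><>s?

No

Recall that <>ψ holds at a world iff ψ holds at some accessible world.
At w4: r is false, <><>s is false, so r | <><>s is false.
  At w4: <><>s requires <>s at some successor in {w0, w2, w3}.
    At w0: <>s is false.
    At w2: <>s is false.
    At w3: <>s is false.
  So <><>s is false at w4.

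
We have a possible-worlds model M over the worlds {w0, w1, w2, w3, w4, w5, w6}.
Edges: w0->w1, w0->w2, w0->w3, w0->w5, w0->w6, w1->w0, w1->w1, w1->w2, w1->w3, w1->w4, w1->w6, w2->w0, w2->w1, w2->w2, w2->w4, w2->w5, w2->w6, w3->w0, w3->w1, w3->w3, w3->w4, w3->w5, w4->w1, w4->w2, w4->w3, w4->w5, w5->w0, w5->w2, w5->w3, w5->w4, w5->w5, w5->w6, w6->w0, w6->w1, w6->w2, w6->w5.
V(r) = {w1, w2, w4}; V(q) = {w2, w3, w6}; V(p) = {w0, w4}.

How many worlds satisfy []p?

Recall that []ψ holds at a world iff ψ holds at every accessible world, and <>ψ holds iff ψ holds at some accessible world.
Let φ = []p. Evaluate φ at each world:
  w0 (successors {w1, w2, w3, w5, w6}): φ is false.
  w1 (successors {w0, w1, w2, w3, w4, w6}): φ is false.
  w2 (successors {w0, w1, w2, w4, w5, w6}): φ is false.
  w3 (successors {w0, w1, w3, w4, w5}): φ is false.
  w4 (successors {w1, w2, w3, w5}): φ is false.
  w5 (successors {w0, w2, w3, w4, w5, w6}): φ is false.
  w6 (successors {w0, w1, w2, w5}): φ is false.
For instance, at w2:
  At w2: []p requires p at every successor {w0, w1, w2, w4, w5, w6}.
    p fails at w1, so []p is false at w2.
Satisfying worlds: none.

0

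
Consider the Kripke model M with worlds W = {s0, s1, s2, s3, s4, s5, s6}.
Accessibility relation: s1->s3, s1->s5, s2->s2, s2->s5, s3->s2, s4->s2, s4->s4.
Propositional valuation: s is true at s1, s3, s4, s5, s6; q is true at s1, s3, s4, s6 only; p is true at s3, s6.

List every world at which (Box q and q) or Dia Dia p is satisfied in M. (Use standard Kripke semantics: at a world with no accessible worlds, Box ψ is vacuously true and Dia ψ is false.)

Recall that Box ψ holds at a world iff ψ holds at every accessible world, and Dia ψ holds iff ψ holds at some accessible world.
Let φ = (Box q and q) or Dia Dia p. Evaluate φ at each world:
  s0 (successors ∅): φ is false.
  s1 (successors {s3, s5}): φ is false.
  s2 (successors {s2, s5}): φ is false.
  s3 (successors {s2}): φ is false.
  s4 (successors {s2, s4}): φ is false.
  s5 (successors ∅): φ is false.
  s6 (successors ∅): φ is true.
For instance, at s1:
  At s1: Box q and q is false, Dia Dia p is false, so (Box q and q) or Dia Dia p is false.
    At s1: Box q is false, q is true, so Box q and q is false.
      At s1: Box q requires q at every successor {s3, s5}.
        q fails at s5, so Box q is false at s1.
    At s1: Dia Dia p requires Dia p at some successor in {s3, s5}.
      At s3: Dia p is false.
      At s5: Dia p is false.
    So Dia Dia p is false at s1.
Satisfying worlds: {s6}

s6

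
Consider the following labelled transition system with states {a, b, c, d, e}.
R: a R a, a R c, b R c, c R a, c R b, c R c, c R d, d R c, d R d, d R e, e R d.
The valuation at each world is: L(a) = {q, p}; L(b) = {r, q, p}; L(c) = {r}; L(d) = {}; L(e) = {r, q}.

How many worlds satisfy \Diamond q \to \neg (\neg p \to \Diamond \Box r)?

Let φ = \Diamond q \to \neg (\neg p \to \Diamond \Box r). Evaluate φ at each world:
  a (successors {a, c}): φ is false.
  b (successors {c}): φ is true.
  c (successors {a, b, c, d}): φ is false.
  d (successors {c, d, e}): φ is true.
  e (successors {d}): φ is true.
For instance, at c:
  At c: \Diamond q is true, \neg (\neg p \to \Diamond \Box r) is false, so \Diamond q \to \neg (\neg p \to \Diamond \Box r) is false.
    At c: \Diamond q requires q at some successor in {a, b, c, d}.
      q holds at a, so \Diamond q is true at c.
    At c: \neg p \to \Diamond \Box r is true, so \neg (\neg p \to \Diamond \Box r) is false.
      At c: \neg p is true, \Diamond \Box r is true, so \neg p \to \Diamond \Box r is true.
Satisfying worlds: {b, d, e}

3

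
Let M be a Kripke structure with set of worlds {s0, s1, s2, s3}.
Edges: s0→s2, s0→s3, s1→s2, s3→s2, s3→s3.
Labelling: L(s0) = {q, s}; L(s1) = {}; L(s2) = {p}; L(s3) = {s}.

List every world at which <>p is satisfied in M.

Let φ = <>p. Evaluate φ at each world:
  s0 (successors {s2, s3}): φ is true.
  s1 (successors {s2}): φ is true.
  s2 (successors ∅): φ is false.
  s3 (successors {s2, s3}): φ is true.
For instance, at s1:
  At s1: <>p requires p at some successor in {s2}.
    p holds at s2, so <>p is true at s1.
Satisfying worlds: {s0, s1, s3}

s0, s1, s3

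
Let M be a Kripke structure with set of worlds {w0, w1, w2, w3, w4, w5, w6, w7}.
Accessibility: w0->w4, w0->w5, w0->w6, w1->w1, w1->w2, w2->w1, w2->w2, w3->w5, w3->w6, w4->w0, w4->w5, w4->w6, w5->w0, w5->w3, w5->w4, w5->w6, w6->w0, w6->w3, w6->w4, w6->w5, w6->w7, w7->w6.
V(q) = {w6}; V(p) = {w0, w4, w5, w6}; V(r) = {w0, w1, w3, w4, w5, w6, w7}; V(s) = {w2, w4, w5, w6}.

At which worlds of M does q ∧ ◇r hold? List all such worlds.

Let φ = q ∧ ◇r. Evaluate φ at each world:
  w0 (successors {w4, w5, w6}): φ is false.
  w1 (successors {w1, w2}): φ is false.
  w2 (successors {w1, w2}): φ is false.
  w3 (successors {w5, w6}): φ is false.
  w4 (successors {w0, w5, w6}): φ is false.
  w5 (successors {w0, w3, w4, w6}): φ is false.
  w6 (successors {w0, w3, w4, w5, w7}): φ is true.
  w7 (successors {w6}): φ is false.
For instance, at w0:
  At w0: q is false, ◇r is true, so q ∧ ◇r is false.
    At w0: ◇r requires r at some successor in {w4, w5, w6}.
      r holds at w4, so ◇r is true at w0.
Satisfying worlds: {w6}

w6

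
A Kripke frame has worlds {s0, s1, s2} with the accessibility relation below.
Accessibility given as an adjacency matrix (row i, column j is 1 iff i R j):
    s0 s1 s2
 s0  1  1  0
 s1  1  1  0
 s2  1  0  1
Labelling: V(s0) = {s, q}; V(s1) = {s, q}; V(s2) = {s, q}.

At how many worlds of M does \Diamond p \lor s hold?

3

Let φ = \Diamond p \lor s. Evaluate φ at each world:
  s0 (successors {s0, s1}): φ is true.
  s1 (successors {s0, s1}): φ is true.
  s2 (successors {s0, s2}): φ is true.
For instance, at s1:
  At s1: \Diamond p is false, s is true, so \Diamond p \lor s is true.
    At s1: \Diamond p requires p at some successor in {s0, s1}.
      At s0: p is false.
      At s1: p is false.
    So \Diamond p is false at s1.
Satisfying worlds: {s0, s1, s2}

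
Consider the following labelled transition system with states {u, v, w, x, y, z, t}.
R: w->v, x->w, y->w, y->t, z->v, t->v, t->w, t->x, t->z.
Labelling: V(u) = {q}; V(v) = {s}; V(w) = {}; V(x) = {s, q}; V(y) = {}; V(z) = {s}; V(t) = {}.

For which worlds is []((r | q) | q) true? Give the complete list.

u, v

Let φ = []((r | q) | q). Evaluate φ at each world:
  u (successors ∅): φ is true.
  v (successors ∅): φ is true.
  w (successors {v}): φ is false.
  x (successors {w}): φ is false.
  y (successors {w, t}): φ is false.
  z (successors {v}): φ is false.
  t (successors {v, w, x, z}): φ is false.
For instance, at x:
  At x: []((r | q) | q) requires (r | q) | q at every successor {w}.
    (r | q) | q fails at w, so []((r | q) | q) is false at x.
Satisfying worlds: {u, v}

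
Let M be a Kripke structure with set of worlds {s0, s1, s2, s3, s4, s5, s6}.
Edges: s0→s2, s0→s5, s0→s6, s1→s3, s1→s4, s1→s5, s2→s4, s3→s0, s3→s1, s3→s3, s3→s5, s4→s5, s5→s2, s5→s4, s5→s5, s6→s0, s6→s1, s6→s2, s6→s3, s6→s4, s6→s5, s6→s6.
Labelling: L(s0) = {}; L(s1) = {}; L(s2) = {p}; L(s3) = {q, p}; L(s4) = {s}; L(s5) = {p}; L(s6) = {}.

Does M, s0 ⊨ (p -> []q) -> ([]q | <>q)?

At s0: p -> []q is true, []q | <>q is false, so (p -> []q) -> ([]q | <>q) is false.
  At s0: p is false, []q is false, so p -> []q is true.
    At s0: []q requires q at every successor {s2, s5, s6}.
      q fails at s2, so []q is false at s0.
  At s0: []q is false, <>q is false, so []q | <>q is false.
    At s0: []q requires q at every successor {s2, s5, s6}.
      q fails at s2, so []q is false at s0.
    At s0: <>q requires q at some successor in {s2, s5, s6}.
      At s2: q is false.
      At s5: q is false.
      At s6: q is false.
    So <>q is false at s0.

No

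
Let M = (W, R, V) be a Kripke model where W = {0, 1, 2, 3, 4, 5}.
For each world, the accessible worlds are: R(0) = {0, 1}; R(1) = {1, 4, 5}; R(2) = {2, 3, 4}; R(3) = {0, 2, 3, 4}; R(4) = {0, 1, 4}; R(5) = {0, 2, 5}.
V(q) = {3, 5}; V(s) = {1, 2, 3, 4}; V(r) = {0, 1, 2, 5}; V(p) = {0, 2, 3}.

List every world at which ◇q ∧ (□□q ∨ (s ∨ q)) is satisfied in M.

1, 2, 3, 5

Let φ = ◇q ∧ (□□q ∨ (s ∨ q)). Evaluate φ at each world:
  0 (successors {0, 1}): φ is false.
  1 (successors {1, 4, 5}): φ is true.
  2 (successors {2, 3, 4}): φ is true.
  3 (successors {0, 2, 3, 4}): φ is true.
  4 (successors {0, 1, 4}): φ is false.
  5 (successors {0, 2, 5}): φ is true.
For instance, at 1:
  At 1: ◇q is true, □□q ∨ (s ∨ q) is true, so ◇q ∧ (□□q ∨ (s ∨ q)) is true.
    At 1: ◇q requires q at some successor in {1, 4, 5}.
      q holds at 5, so ◇q is true at 1.
    At 1: □□q is false, s ∨ q is true, so □□q ∨ (s ∨ q) is true.
      At 1: □□q requires □q at every successor {1, 4, 5}.
        □q fails at 1, so □□q is false at 1.
Satisfying worlds: {1, 2, 3, 5}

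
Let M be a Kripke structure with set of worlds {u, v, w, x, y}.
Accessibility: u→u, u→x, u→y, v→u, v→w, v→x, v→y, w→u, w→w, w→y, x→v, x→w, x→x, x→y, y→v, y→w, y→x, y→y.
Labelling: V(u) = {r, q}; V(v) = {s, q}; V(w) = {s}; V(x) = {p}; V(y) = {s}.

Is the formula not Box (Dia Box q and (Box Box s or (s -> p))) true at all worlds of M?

Let φ = not Box (Dia Box q and (Box Box s or (s -> p))). Evaluate φ at each world:
  u (successors {u, x, y}): φ is true.
  v (successors {u, w, x, y}): φ is true.
  w (successors {u, w, y}): φ is true.
  x (successors {v, w, x, y}): φ is true.
  y (successors {v, w, x, y}): φ is true.
For instance, at v:
  At v: Box (Dia Box q and (Box Box s or (s -> p))) is false, so not Box (Dia Box q and (Box Box s or (s -> p))) is true.
    At v: Box (Dia Box q and (Box Box s or (s -> p))) requires Dia Box q and (Box Box s or (s -> p)) at every successor {u, w, x, y}.
      Dia Box q and (Box Box s or (s -> p)) fails at u, so Box (Dia Box q and (Box Box s or (s -> p))) is false at v.

Yes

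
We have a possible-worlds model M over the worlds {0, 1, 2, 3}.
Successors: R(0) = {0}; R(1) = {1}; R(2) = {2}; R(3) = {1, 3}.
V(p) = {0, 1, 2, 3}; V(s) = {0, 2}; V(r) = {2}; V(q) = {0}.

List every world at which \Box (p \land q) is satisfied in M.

Recall that \Box ψ holds at a world iff ψ holds at every accessible world, and \Diamond ψ holds iff ψ holds at some accessible world.
Let φ = \Box (p \land q). Evaluate φ at each world:
  0 (successors {0}): φ is true.
  1 (successors {1}): φ is false.
  2 (successors {2}): φ is false.
  3 (successors {1, 3}): φ is false.
For instance, at 0:
  At 0: \Box (p \land q) requires p \land q at every successor {0}.
    At 0: p \land q is true.
  So \Box (p \land q) is true at 0.
Satisfying worlds: {0}

0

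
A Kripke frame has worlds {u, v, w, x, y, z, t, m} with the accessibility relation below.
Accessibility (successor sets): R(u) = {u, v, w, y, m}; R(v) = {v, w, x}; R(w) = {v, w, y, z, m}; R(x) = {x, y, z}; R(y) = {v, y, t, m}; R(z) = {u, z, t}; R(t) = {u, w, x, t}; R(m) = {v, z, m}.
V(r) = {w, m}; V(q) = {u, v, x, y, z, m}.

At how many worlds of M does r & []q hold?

Let φ = r & []q. Evaluate φ at each world:
  u (successors {u, v, w, y, m}): φ is false.
  v (successors {v, w, x}): φ is false.
  w (successors {v, w, y, z, m}): φ is false.
  x (successors {x, y, z}): φ is false.
  y (successors {v, y, t, m}): φ is false.
  z (successors {u, z, t}): φ is false.
  t (successors {u, w, x, t}): φ is false.
  m (successors {v, z, m}): φ is true.
For instance, at m:
  At m: r is true, []q is true, so r & []q is true.
    At m: []q requires q at every successor {v, z, m}.
      At v: q is true.
      At z: q is true.
      At m: q is true.
    So []q is true at m.
Satisfying worlds: {m}

1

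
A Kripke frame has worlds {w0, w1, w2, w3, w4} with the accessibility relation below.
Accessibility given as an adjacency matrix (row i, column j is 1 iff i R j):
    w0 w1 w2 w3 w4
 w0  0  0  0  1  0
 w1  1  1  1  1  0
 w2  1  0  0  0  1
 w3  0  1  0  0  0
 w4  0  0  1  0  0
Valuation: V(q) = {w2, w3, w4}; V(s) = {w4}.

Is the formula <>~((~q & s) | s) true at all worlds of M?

Let φ = <>~((~q & s) | s). Evaluate φ at each world:
  w0 (successors {w3}): φ is true.
  w1 (successors {w0, w1, w2, w3}): φ is true.
  w2 (successors {w0, w4}): φ is true.
  w3 (successors {w1}): φ is true.
  w4 (successors {w2}): φ is true.
For instance, at w4:
  At w4: <>~((~q & s) | s) requires ~((~q & s) | s) at some successor in {w2}.
    ~((~q & s) | s) holds at w2, so <>~((~q & s) | s) is true at w4.

Yes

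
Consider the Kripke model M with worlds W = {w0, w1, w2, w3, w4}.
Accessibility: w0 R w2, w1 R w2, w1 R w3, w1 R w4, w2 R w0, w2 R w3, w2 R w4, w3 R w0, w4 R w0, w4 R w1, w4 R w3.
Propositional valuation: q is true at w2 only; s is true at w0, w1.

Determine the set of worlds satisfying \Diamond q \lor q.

w0, w1, w2

Recall that \Diamond ψ holds at a world iff ψ holds at some accessible world.
Let φ = \Diamond q \lor q. Evaluate φ at each world:
  w0 (successors {w2}): φ is true.
  w1 (successors {w2, w3, w4}): φ is true.
  w2 (successors {w0, w3, w4}): φ is true.
  w3 (successors {w0}): φ is false.
  w4 (successors {w0, w1, w3}): φ is false.
For instance, at w0:
  At w0: \Diamond q is true, q is false, so \Diamond q \lor q is true.
    At w0: \Diamond q requires q at some successor in {w2}.
      q holds at w2, so \Diamond q is true at w0.
Satisfying worlds: {w0, w1, w2}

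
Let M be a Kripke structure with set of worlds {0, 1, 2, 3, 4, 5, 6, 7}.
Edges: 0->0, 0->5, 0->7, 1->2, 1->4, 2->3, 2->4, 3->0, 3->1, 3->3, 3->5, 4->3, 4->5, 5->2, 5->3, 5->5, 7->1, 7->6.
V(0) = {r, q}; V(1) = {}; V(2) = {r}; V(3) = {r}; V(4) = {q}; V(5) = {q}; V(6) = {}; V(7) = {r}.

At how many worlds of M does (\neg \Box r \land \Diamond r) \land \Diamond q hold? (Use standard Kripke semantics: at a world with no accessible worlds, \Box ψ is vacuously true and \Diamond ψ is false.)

6

Let φ = (\neg \Box r \land \Diamond r) \land \Diamond q. Evaluate φ at each world:
  0 (successors {0, 5, 7}): φ is true.
  1 (successors {2, 4}): φ is true.
  2 (successors {3, 4}): φ is true.
  3 (successors {0, 1, 3, 5}): φ is true.
  4 (successors {3, 5}): φ is true.
  5 (successors {2, 3, 5}): φ is true.
  6 (successors ∅): φ is false.
  7 (successors {1, 6}): φ is false.
For instance, at 2:
  At 2: \neg \Box r \land \Diamond r is true, \Diamond q is true, so (\neg \Box r \land \Diamond r) \land \Diamond q is true.
    At 2: \neg \Box r is true, \Diamond r is true, so \neg \Box r \land \Diamond r is true.
      At 2: \Box r is false, so \neg \Box r is true.
      At 2: \Diamond r requires r at some successor in {3, 4}.
        r holds at 3, so \Diamond r is true at 2.
    At 2: \Diamond q requires q at some successor in {3, 4}.
      q holds at 4, so \Diamond q is true at 2.
Satisfying worlds: {0, 1, 2, 3, 4, 5}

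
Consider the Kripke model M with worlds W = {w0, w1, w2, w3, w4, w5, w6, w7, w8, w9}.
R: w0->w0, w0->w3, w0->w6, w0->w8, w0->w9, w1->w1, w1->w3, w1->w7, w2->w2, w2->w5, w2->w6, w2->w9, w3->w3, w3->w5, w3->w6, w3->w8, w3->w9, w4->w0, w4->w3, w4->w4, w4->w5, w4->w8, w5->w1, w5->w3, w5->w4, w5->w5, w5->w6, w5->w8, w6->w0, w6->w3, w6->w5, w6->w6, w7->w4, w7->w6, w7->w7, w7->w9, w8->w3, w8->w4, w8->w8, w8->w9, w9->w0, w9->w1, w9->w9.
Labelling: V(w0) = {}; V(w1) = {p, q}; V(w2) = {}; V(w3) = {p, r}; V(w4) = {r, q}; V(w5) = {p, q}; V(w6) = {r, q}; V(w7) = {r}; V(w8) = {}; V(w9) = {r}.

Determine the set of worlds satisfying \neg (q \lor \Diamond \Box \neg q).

w0, w2, w3, w7, w8, w9

Recall that \Box ψ holds at a world iff ψ holds at every accessible world, and \Diamond ψ holds iff ψ holds at some accessible world.
Let φ = \neg (q \lor \Diamond \Box \neg q). Evaluate φ at each world:
  w0 (successors {w0, w3, w6, w8, w9}): φ is true.
  w1 (successors {w1, w3, w7}): φ is false.
  w2 (successors {w2, w5, w6, w9}): φ is true.
  w3 (successors {w3, w5, w6, w8, w9}): φ is true.
  w4 (successors {w0, w3, w4, w5, w8}): φ is false.
  w5 (successors {w1, w3, w4, w5, w6, w8}): φ is false.
  w6 (successors {w0, w3, w5, w6}): φ is false.
  w7 (successors {w4, w6, w7, w9}): φ is true.
  w8 (successors {w3, w4, w8, w9}): φ is true.
  w9 (successors {w0, w1, w9}): φ is true.
For instance, at w5:
  At w5: q \lor \Diamond \Box \neg q is true, so \neg (q \lor \Diamond \Box \neg q) is false.
    At w5: q is true, \Diamond \Box \neg q is false, so q \lor \Diamond \Box \neg q is true.
      At w5: \Diamond \Box \neg q requires \Box \neg q at some successor in {w1, w3, w4, w5, w6, w8}.
        At w1: \Box \neg q is false.
        At w3: \Box \neg q is false.
        At w4: \Box \neg q is false.
        At w5: \Box \neg q is false.
        At w6: \Box \neg q is false.
        At w8: \Box \neg q is false.
      So \Diamond \Box \neg q is false at w5.
Satisfying worlds: {w0, w2, w3, w7, w8, w9}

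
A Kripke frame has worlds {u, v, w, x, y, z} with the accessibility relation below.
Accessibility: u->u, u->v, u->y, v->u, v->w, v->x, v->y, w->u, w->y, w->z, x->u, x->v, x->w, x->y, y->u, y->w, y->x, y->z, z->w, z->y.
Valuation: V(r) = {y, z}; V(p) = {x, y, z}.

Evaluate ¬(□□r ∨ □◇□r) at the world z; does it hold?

At z: □□r ∨ □◇□r is false, so ¬(□□r ∨ □◇□r) is true.
  At z: □□r is false, □◇□r is false, so □□r ∨ □◇□r is false.
    At z: □□r requires □r at every successor {w, y}.
      □r fails at w, so □□r is false at z.
    At z: □◇□r requires ◇□r at every successor {w, y}.
      ◇□r fails at w, so □◇□r is false at z.

Yes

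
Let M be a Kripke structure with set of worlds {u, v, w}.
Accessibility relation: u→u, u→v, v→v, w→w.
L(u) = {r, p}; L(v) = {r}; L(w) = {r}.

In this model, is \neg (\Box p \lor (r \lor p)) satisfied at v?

At v: \Box p \lor (r \lor p) is true, so \neg (\Box p \lor (r \lor p)) is false.
  At v: \Box p is false, r \lor p is true, so \Box p \lor (r \lor p) is true.
    At v: \Box p requires p at every successor {v}.
      p fails at v, so \Box p is false at v.

No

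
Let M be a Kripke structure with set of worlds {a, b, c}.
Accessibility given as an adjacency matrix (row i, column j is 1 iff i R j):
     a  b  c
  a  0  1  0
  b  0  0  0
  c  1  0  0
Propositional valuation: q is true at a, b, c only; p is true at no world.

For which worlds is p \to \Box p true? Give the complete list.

Let φ = p \to \Box p. Evaluate φ at each world:
  a (successors {b}): φ is true.
  b (successors ∅): φ is true.
  c (successors {a}): φ is true.
For instance, at c:
  At c: p is false, \Box p is false, so p \to \Box p is true.
    At c: \Box p requires p at every successor {a}.
      p fails at a, so \Box p is false at c.
Satisfying worlds: {a, b, c}

a, b, c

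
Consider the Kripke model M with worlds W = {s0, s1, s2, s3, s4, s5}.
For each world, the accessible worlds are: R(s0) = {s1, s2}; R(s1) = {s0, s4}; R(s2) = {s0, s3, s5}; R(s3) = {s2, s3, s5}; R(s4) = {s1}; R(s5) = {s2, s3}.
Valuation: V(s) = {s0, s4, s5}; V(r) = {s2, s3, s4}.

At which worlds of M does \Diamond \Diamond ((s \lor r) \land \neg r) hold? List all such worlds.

s0, s2, s3, s4, s5

Let φ = \Diamond \Diamond ((s \lor r) \land \neg r). Evaluate φ at each world:
  s0 (successors {s1, s2}): φ is true.
  s1 (successors {s0, s4}): φ is false.
  s2 (successors {s0, s3, s5}): φ is true.
  s3 (successors {s2, s3, s5}): φ is true.
  s4 (successors {s1}): φ is true.
  s5 (successors {s2, s3}): φ is true.
For instance, at s1:
  At s1: \Diamond \Diamond ((s \lor r) \land \neg r) requires \Diamond ((s \lor r) \land \neg r) at some successor in {s0, s4}.
    At s0: \Diamond ((s \lor r) \land \neg r) is false.
    At s4: \Diamond ((s \lor r) \land \neg r) is false.
  So \Diamond \Diamond ((s \lor r) \land \neg r) is false at s1.
Satisfying worlds: {s0, s2, s3, s4, s5}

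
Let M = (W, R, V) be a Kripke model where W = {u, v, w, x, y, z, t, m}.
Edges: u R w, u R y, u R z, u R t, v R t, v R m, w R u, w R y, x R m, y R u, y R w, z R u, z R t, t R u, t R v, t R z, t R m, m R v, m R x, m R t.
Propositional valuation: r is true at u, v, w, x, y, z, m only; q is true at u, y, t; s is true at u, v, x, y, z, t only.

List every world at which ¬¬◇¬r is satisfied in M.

u, v, z, m

Let φ = ¬¬◇¬r. Evaluate φ at each world:
  u (successors {w, y, z, t}): φ is true.
  v (successors {t, m}): φ is true.
  w (successors {u, y}): φ is false.
  x (successors {m}): φ is false.
  y (successors {u, w}): φ is false.
  z (successors {u, t}): φ is true.
  t (successors {u, v, z, m}): φ is false.
  m (successors {v, x, t}): φ is true.
For instance, at x:
  At x: ¬◇¬r is true, so ¬¬◇¬r is false.
    At x: ◇¬r is false, so ¬◇¬r is true.
      At x: ◇¬r requires ¬r at some successor in {m}.
        At m: ¬r is false.
      So ◇¬r is false at x.
Satisfying worlds: {u, v, z, m}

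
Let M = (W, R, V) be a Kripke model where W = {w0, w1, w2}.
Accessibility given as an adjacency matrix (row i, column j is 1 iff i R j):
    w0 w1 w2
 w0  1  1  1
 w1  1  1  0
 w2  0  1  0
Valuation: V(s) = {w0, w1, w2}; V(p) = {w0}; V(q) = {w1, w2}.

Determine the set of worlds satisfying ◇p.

Let φ = ◇p. Evaluate φ at each world:
  w0 (successors {w0, w1, w2}): φ is true.
  w1 (successors {w0, w1}): φ is true.
  w2 (successors {w1}): φ is false.
For instance, at w0:
  At w0: ◇p requires p at some successor in {w0, w1, w2}.
    p holds at w0, so ◇p is true at w0.
Satisfying worlds: {w0, w1}

w0, w1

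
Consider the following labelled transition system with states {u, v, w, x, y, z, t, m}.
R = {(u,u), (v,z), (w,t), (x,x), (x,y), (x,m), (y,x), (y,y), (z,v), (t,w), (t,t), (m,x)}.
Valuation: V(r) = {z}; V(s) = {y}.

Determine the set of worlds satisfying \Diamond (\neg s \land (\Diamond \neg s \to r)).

Let φ = \Diamond (\neg s \land (\Diamond \neg s \to r)). Evaluate φ at each world:
  u (successors {u}): φ is false.
  v (successors {z}): φ is true.
  w (successors {t}): φ is false.
  x (successors {x, y, m}): φ is false.
  y (successors {x, y}): φ is false.
  z (successors {v}): φ is false.
  t (successors {w, t}): φ is false.
  m (successors {x}): φ is false.
For instance, at w:
  At w: \Diamond (\neg s \land (\Diamond \neg s \to r)) requires \neg s \land (\Diamond \neg s \to r) at some successor in {t}.
    At t: \neg s \land (\Diamond \neg s \to r) is false.
  So \Diamond (\neg s \land (\Diamond \neg s \to r)) is false at w.
Satisfying worlds: {v}

v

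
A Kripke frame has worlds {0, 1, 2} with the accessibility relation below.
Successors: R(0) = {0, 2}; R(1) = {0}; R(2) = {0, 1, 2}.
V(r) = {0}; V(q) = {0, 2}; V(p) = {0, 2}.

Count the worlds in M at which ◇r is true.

3

Let φ = ◇r. Evaluate φ at each world:
  0 (successors {0, 2}): φ is true.
  1 (successors {0}): φ is true.
  2 (successors {0, 1, 2}): φ is true.
For instance, at 2:
  At 2: ◇r requires r at some successor in {0, 1, 2}.
    r holds at 0, so ◇r is true at 2.
Satisfying worlds: {0, 1, 2}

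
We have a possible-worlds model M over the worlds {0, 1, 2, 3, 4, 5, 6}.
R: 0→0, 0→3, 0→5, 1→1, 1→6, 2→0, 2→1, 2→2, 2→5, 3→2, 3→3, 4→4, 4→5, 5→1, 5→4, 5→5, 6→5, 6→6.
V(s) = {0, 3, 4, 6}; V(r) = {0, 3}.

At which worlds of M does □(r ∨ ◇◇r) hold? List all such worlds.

3

Let φ = □(r ∨ ◇◇r). Evaluate φ at each world:
  0 (successors {0, 3, 5}): φ is false.
  1 (successors {1, 6}): φ is false.
  2 (successors {0, 1, 2, 5}): φ is false.
  3 (successors {2, 3}): φ is true.
  4 (successors {4, 5}): φ is false.
  5 (successors {1, 4, 5}): φ is false.
  6 (successors {5, 6}): φ is false.
For instance, at 1:
  At 1: □(r ∨ ◇◇r) requires r ∨ ◇◇r at every successor {1, 6}.
    r ∨ ◇◇r fails at 1, so □(r ∨ ◇◇r) is false at 1.
      At 1: r is false, ◇◇r is false, so r ∨ ◇◇r is false.
Satisfying worlds: {3}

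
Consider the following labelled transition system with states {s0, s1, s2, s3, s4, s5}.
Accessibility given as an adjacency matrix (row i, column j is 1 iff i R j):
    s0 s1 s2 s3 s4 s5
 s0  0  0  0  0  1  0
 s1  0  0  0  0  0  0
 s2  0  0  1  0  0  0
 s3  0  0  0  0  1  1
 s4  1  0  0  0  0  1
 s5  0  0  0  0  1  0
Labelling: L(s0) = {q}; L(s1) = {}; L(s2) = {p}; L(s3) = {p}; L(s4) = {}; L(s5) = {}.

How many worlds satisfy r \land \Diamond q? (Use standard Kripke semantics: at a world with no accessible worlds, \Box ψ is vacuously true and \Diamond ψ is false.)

Let φ = r \land \Diamond q. Evaluate φ at each world:
  s0 (successors {s4}): φ is false.
  s1 (successors ∅): φ is false.
  s2 (successors {s2}): φ is false.
  s3 (successors {s4, s5}): φ is false.
  s4 (successors {s0, s5}): φ is false.
  s5 (successors {s4}): φ is false.
For instance, at s3:
  At s3: r is false, \Diamond q is false, so r \land \Diamond q is false.
    At s3: \Diamond q requires q at some successor in {s4, s5}.
      At s4: q is false.
      At s5: q is false.
    So \Diamond q is false at s3.
Satisfying worlds: none.

0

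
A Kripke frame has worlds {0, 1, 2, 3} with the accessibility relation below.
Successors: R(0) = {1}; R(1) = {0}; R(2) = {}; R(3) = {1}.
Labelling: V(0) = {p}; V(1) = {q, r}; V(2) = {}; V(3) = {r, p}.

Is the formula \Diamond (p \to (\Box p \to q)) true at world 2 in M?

No

At 2: no accessible worlds, so \Diamond (p \to (\Box p \to q)) is false.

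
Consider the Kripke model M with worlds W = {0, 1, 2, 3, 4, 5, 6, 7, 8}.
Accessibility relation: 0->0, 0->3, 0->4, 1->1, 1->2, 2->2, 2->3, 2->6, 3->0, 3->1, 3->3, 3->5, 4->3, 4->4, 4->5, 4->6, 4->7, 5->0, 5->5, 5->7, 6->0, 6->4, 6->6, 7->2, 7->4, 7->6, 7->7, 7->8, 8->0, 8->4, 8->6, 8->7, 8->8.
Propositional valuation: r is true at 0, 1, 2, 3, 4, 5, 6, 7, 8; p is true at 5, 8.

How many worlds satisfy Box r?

Let φ = Box r. Evaluate φ at each world:
  0 (successors {0, 3, 4}): φ is true.
  1 (successors {1, 2}): φ is true.
  2 (successors {2, 3, 6}): φ is true.
  3 (successors {0, 1, 3, 5}): φ is true.
  4 (successors {3, 4, 5, 6, 7}): φ is true.
  5 (successors {0, 5, 7}): φ is true.
  6 (successors {0, 4, 6}): φ is true.
  7 (successors {2, 4, 6, 7, 8}): φ is true.
  8 (successors {0, 4, 6, 7, 8}): φ is true.
For instance, at 1:
  At 1: Box r requires r at every successor {1, 2}.
    At 1: r is true.
    At 2: r is true.
  So Box r is true at 1.
Satisfying worlds: {0, 1, 2, 3, 4, 5, 6, 7, 8}

9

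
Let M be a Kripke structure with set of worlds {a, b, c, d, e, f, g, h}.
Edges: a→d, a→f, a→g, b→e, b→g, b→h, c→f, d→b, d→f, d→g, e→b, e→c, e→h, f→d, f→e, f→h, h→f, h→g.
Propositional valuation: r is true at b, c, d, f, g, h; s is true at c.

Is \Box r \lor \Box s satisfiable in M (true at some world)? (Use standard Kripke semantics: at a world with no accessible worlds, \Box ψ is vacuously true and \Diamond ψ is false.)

Recall that \Box ψ holds at a world iff ψ holds at every accessible world, and \Diamond ψ holds iff ψ holds at some accessible world.
Let φ = \Box r \lor \Box s. Evaluate φ at each world:
  a (successors {d, f, g}): φ is true.
  b (successors {e, g, h}): φ is false.
  c (successors {f}): φ is true.
  d (successors {b, f, g}): φ is true.
  e (successors {b, c, h}): φ is true.
  f (successors {d, e, h}): φ is false.
  g (successors ∅): φ is true.
  h (successors {f, g}): φ is true.
Detail at a (witness):
  At a: \Box r is true, \Box s is false, so \Box r \lor \Box s is true.
    At a: \Box r requires r at every successor {d, f, g}.
      At d: r is true.
      At f: r is true.
      At g: r is true.
    So \Box r is true at a.
    At a: \Box s requires s at every successor {d, f, g}.
      s fails at d, so \Box s is false at a.

Yes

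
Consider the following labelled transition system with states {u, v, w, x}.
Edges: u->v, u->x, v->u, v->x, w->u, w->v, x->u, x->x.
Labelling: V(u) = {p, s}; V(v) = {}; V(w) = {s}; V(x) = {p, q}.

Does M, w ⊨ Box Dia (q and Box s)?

No

Recall that Box ψ holds at a world iff ψ holds at every accessible world, and Dia ψ holds iff ψ holds at some accessible world.
At w: Box Dia (q and Box s) requires Dia (q and Box s) at every successor {u, v}.
  Dia (q and Box s) fails at u, so Box Dia (q and Box s) is false at w.
    At u: Dia (q and Box s) requires q and Box s at some successor in {v, x}.
      At v: q and Box s is false.
      At x: q and Box s is false.
    So Dia (q and Box s) is false at u.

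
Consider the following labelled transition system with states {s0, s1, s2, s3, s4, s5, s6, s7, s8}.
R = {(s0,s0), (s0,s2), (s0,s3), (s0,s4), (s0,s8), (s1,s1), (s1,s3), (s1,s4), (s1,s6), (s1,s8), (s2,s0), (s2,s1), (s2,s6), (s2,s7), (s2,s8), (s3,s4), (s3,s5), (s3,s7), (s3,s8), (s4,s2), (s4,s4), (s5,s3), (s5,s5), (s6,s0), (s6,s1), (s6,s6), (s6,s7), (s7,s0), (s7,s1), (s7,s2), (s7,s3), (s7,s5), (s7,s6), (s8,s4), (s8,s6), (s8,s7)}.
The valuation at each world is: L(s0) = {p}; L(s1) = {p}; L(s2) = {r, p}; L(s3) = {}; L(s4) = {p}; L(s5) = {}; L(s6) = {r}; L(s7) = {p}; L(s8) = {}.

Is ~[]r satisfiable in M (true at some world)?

Yes

Recall that []ψ holds at a world iff ψ holds at every accessible world, and <>ψ holds iff ψ holds at some accessible world.
Let φ = ~[]r. Evaluate φ at each world:
  s0 (successors {s0, s2, s3, s4, s8}): φ is true.
  s1 (successors {s1, s3, s4, s6, s8}): φ is true.
  s2 (successors {s0, s1, s6, s7, s8}): φ is true.
  s3 (successors {s4, s5, s7, s8}): φ is true.
  s4 (successors {s2, s4}): φ is true.
  s5 (successors {s3, s5}): φ is true.
  s6 (successors {s0, s1, s6, s7}): φ is true.
  s7 (successors {s0, s1, s2, s3, s5, s6}): φ is true.
  s8 (successors {s4, s6, s7}): φ is true.
Detail at s0 (witness):
  At s0: []r is false, so ~[]r is true.
    At s0: []r requires r at every successor {s0, s2, s3, s4, s8}.
      r fails at s0, so []r is false at s0.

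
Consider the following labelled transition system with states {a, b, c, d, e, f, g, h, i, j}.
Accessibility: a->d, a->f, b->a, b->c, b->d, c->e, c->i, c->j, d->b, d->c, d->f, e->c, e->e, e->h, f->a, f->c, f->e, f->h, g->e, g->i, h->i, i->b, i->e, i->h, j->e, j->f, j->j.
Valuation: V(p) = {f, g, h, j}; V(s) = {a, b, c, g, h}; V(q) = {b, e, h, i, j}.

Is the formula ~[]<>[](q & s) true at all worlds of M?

Yes

Recall that []ψ holds at a world iff ψ holds at every accessible world, and <>ψ holds iff ψ holds at some accessible world.
Let φ = ~[]<>[](q & s). Evaluate φ at each world:
  a (successors {d, f}): φ is true.
  b (successors {a, c, d}): φ is true.
  c (successors {e, i, j}): φ is true.
  d (successors {b, c, f}): φ is true.
  e (successors {c, e, h}): φ is true.
  f (successors {a, c, e, h}): φ is true.
  g (successors {e, i}): φ is true.
  h (successors {i}): φ is true.
  i (successors {b, e, h}): φ is true.
  j (successors {e, f, j}): φ is true.
For instance, at j:
  At j: []<>[](q & s) is false, so ~[]<>[](q & s) is true.
    At j: []<>[](q & s) requires <>[](q & s) at every successor {e, f, j}.
      <>[](q & s) fails at e, so []<>[](q & s) is false at j.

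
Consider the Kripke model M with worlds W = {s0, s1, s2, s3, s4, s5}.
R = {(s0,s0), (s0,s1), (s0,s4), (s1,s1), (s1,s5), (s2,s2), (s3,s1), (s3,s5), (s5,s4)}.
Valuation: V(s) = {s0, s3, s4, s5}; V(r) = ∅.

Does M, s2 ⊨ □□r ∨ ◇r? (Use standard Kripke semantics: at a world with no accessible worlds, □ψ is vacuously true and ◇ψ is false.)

At s2: □□r is false, ◇r is false, so □□r ∨ ◇r is false.
  At s2: □□r requires □r at every successor {s2}.
    □r fails at s2, so □□r is false at s2.
      At s2: □r requires r at every successor {s2}.
        r fails at s2, so □r is false at s2.
  At s2: ◇r requires r at some successor in {s2}.
    At s2: r is false.
  So ◇r is false at s2.

No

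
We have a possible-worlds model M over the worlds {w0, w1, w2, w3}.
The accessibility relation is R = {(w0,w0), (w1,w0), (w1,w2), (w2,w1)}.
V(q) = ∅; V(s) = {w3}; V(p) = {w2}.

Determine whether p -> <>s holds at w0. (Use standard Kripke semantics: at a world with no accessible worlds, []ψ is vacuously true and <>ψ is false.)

At w0: p is false, <>s is false, so p -> <>s is true.
  At w0: <>s requires s at some successor in {w0}.
    At w0: s is false.
  So <>s is false at w0.

Yes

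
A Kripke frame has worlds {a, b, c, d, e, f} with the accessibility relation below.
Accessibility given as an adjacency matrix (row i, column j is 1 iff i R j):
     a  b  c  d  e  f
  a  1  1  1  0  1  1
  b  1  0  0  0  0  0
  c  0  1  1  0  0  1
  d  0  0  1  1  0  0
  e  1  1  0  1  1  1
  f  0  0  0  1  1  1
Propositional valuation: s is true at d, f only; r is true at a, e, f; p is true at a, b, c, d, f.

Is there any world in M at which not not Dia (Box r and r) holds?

No

Recall that Box ψ holds at a world iff ψ holds at every accessible world, and Dia ψ holds iff ψ holds at some accessible world.
Let φ = not not Dia (Box r and r). Evaluate φ at each world:
  a (successors {a, b, c, e, f}): φ is false.
  b (successors {a}): φ is false.
  c (successors {b, c, f}): φ is false.
  d (successors {c, d}): φ is false.
  e (successors {a, b, d, e, f}): φ is false.
  f (successors {d, e, f}): φ is false.
For instance, at b:
  At b: not Dia (Box r and r) is true, so not not Dia (Box r and r) is false.
    At b: Dia (Box r and r) is false, so not Dia (Box r and r) is true.
      At b: Dia (Box r and r) requires Box r and r at some successor in {a}.
        At a: Box r and r is false.
      So Dia (Box r and r) is false at b.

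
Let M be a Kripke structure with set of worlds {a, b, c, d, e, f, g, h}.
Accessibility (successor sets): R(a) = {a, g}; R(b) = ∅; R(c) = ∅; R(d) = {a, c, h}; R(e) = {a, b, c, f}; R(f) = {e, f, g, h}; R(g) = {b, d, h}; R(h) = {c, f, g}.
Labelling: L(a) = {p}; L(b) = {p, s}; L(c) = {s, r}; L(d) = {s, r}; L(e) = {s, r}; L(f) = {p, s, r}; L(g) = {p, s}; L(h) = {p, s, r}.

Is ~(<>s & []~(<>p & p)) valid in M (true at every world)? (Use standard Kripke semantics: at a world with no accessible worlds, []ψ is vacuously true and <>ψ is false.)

Yes

Recall that []ψ holds at a world iff ψ holds at every accessible world, and <>ψ holds iff ψ holds at some accessible world.
Let φ = ~(<>s & []~(<>p & p)). Evaluate φ at each world:
  a (successors {a, g}): φ is true.
  b (successors ∅): φ is true.
  c (successors ∅): φ is true.
  d (successors {a, c, h}): φ is true.
  e (successors {a, b, c, f}): φ is true.
  f (successors {e, f, g, h}): φ is true.
  g (successors {b, d, h}): φ is true.
  h (successors {c, f, g}): φ is true.
For instance, at h:
  At h: <>s & []~(<>p & p) is false, so ~(<>s & []~(<>p & p)) is true.
    At h: <>s is true, []~(<>p & p) is false, so <>s & []~(<>p & p) is false.
      At h: <>s requires s at some successor in {c, f, g}.
        s holds at c, so <>s is true at h.
      At h: []~(<>p & p) requires ~(<>p & p) at every successor {c, f, g}.
        ~(<>p & p) fails at f, so []~(<>p & p) is false at h.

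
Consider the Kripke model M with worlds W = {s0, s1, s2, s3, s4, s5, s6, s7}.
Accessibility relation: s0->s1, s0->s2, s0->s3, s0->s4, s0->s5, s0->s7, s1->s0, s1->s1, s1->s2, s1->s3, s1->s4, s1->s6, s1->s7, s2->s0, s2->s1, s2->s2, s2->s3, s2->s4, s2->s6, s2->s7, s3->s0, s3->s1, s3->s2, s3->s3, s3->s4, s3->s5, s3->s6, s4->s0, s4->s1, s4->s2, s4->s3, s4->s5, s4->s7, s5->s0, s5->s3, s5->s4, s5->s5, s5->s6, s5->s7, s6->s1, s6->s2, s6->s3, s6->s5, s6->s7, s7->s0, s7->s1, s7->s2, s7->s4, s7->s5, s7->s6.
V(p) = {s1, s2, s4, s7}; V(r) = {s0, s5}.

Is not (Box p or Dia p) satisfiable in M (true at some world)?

No

Recall that Box ψ holds at a world iff ψ holds at every accessible world, and Dia ψ holds iff ψ holds at some accessible world.
Let φ = not (Box p or Dia p). Evaluate φ at each world:
  s0 (successors {s1, s2, s3, s4, s5, s7}): φ is false.
  s1 (successors {s0, s1, s2, s3, s4, s6, s7}): φ is false.
  s2 (successors {s0, s1, s2, s3, s4, s6, s7}): φ is false.
  s3 (successors {s0, s1, s2, s3, s4, s5, s6}): φ is false.
  s4 (successors {s0, s1, s2, s3, s5, s7}): φ is false.
  s5 (successors {s0, s3, s4, s5, s6, s7}): φ is false.
  s6 (successors {s1, s2, s3, s5, s7}): φ is false.
  s7 (successors {s0, s1, s2, s4, s5, s6}): φ is false.
For instance, at s4:
  At s4: Box p or Dia p is true, so not (Box p or Dia p) is false.
    At s4: Box p is false, Dia p is true, so Box p or Dia p is true.
      At s4: Box p requires p at every successor {s0, s1, s2, s3, s5, s7}.
        p fails at s0, so Box p is false at s4.
      At s4: Dia p requires p at some successor in {s0, s1, s2, s3, s5, s7}.
        p holds at s1, so Dia p is true at s4.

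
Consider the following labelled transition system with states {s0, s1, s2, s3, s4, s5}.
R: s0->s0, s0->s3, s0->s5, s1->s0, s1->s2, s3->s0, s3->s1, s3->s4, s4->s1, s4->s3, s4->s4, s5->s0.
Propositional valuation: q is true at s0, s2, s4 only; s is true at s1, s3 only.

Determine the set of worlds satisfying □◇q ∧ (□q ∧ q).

s2

Let φ = □◇q ∧ (□q ∧ q). Evaluate φ at each world:
  s0 (successors {s0, s3, s5}): φ is false.
  s1 (successors {s0, s2}): φ is false.
  s2 (successors ∅): φ is true.
  s3 (successors {s0, s1, s4}): φ is false.
  s4 (successors {s1, s3, s4}): φ is false.
  s5 (successors {s0}): φ is false.
For instance, at s1:
  At s1: □◇q is false, □q ∧ q is false, so □◇q ∧ (□q ∧ q) is false.
    At s1: □◇q requires ◇q at every successor {s0, s2}.
      ◇q fails at s2, so □◇q is false at s1.
    At s1: □q is true, q is false, so □q ∧ q is false.
      At s1: □q requires q at every successor {s0, s2}.
        At s0: q is true.
        At s2: q is true.
      So □q is true at s1.
Satisfying worlds: {s2}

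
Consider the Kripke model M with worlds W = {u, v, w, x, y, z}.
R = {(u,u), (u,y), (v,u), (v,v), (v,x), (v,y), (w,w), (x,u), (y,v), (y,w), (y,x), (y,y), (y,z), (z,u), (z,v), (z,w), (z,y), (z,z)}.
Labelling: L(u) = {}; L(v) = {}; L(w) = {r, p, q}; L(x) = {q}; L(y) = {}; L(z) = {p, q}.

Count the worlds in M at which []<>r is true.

Let φ = []<>r. Evaluate φ at each world:
  u (successors {u, y}): φ is false.
  v (successors {u, v, x, y}): φ is false.
  w (successors {w}): φ is true.
  x (successors {u}): φ is false.
  y (successors {v, w, x, y, z}): φ is false.
  z (successors {u, v, w, y, z}): φ is false.
For instance, at y:
  At y: []<>r requires <>r at every successor {v, w, x, y, z}.
    <>r fails at v, so []<>r is false at y.
      At v: <>r requires r at some successor in {u, v, x, y}.
        At u: r is false.
        At v: r is false.
        At x: r is false.
        At y: r is false.
      So <>r is false at v.
Satisfying worlds: {w}

1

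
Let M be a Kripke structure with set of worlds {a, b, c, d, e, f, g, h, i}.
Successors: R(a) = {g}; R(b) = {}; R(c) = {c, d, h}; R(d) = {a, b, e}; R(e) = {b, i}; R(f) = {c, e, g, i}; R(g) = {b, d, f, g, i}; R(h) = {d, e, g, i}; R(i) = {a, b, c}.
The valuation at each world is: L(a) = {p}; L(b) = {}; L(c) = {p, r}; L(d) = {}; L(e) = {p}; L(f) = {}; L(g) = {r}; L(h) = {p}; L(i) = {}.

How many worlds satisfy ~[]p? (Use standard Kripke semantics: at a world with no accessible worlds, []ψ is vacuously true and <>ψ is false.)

Recall that []ψ holds at a world iff ψ holds at every accessible world, and <>ψ holds iff ψ holds at some accessible world.
Let φ = ~[]p. Evaluate φ at each world:
  a (successors {g}): φ is true.
  b (successors ∅): φ is false.
  c (successors {c, d, h}): φ is true.
  d (successors {a, b, e}): φ is true.
  e (successors {b, i}): φ is true.
  f (successors {c, e, g, i}): φ is true.
  g (successors {b, d, f, g, i}): φ is true.
  h (successors {d, e, g, i}): φ is true.
  i (successors {a, b, c}): φ is true.
For instance, at i:
  At i: []p is false, so ~[]p is true.
    At i: []p requires p at every successor {a, b, c}.
      p fails at b, so []p is false at i.
Satisfying worlds: {a, c, d, e, f, g, h, i}

8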